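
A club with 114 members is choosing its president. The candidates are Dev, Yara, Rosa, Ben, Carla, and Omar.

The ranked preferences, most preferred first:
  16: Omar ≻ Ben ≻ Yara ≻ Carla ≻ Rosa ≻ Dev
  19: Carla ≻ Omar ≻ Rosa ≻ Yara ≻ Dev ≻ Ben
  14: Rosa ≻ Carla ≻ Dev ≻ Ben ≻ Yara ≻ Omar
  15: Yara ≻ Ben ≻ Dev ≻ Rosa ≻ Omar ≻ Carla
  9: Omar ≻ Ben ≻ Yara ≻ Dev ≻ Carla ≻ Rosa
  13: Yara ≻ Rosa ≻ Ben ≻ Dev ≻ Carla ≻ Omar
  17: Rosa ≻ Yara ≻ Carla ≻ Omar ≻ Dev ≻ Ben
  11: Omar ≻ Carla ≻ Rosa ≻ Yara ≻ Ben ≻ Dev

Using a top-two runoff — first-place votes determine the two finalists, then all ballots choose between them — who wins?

Round 1 first-place votes: Dev 0, Yara 28, Rosa 31, Ben 0, Carla 19, Omar 36. Omar and Rosa advance.
Runoff: Omar is ranked above Rosa on 55 ballots, Rosa above Omar on 59.

Rosa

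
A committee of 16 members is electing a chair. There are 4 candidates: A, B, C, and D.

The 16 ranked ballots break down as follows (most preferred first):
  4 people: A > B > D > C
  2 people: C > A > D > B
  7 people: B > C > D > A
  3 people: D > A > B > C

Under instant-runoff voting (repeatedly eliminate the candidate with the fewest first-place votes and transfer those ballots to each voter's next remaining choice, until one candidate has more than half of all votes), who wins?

Round 1: A 4, B 7, C 2, D 3. C eliminated.
Round 2: A 6, B 7, D 3. D eliminated.
Round 3: A 9, B 7. A has a majority (≥9).

A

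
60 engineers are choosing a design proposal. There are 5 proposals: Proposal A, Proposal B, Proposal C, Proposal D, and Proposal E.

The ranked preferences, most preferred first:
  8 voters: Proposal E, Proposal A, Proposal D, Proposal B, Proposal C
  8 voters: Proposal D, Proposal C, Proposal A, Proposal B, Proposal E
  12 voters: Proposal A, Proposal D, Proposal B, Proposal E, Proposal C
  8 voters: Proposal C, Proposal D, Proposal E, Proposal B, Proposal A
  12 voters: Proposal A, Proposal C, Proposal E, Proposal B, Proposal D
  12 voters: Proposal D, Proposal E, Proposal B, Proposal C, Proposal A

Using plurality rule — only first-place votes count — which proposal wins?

Proposal A

First-place votes: Proposal A 24, Proposal B 0, Proposal C 8, Proposal D 20, Proposal E 8.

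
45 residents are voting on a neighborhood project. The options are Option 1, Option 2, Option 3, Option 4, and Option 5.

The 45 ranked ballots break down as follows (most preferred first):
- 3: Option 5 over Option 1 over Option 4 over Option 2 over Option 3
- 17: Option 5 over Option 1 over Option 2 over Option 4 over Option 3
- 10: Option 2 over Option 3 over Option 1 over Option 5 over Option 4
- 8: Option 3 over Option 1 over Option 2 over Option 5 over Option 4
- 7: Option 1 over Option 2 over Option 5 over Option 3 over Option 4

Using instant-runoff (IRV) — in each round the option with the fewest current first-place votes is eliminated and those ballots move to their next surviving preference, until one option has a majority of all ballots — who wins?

Round 1: Option 1 7, Option 2 10, Option 3 8, Option 4 0, Option 5 20. Option 4 eliminated.
Round 2: Option 1 7, Option 2 10, Option 3 8, Option 5 20. Option 1 eliminated.
Round 3: Option 2 17, Option 3 8, Option 5 20. Option 3 eliminated.
Round 4: Option 2 25, Option 5 20. Option 2 has a majority (≥23).

Option 2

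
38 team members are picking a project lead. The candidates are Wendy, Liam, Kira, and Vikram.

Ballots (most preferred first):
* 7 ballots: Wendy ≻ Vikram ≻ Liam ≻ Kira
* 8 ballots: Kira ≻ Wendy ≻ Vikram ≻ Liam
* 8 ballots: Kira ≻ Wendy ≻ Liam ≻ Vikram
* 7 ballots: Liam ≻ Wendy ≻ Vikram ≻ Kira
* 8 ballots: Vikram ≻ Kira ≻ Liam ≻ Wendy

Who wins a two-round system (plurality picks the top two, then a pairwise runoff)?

Round 1 first-place votes: Wendy 7, Liam 7, Kira 16, Vikram 8. Kira and Vikram advance.
Runoff: Kira is ranked above Vikram on 16 ballots, Vikram above Kira on 22.

Vikram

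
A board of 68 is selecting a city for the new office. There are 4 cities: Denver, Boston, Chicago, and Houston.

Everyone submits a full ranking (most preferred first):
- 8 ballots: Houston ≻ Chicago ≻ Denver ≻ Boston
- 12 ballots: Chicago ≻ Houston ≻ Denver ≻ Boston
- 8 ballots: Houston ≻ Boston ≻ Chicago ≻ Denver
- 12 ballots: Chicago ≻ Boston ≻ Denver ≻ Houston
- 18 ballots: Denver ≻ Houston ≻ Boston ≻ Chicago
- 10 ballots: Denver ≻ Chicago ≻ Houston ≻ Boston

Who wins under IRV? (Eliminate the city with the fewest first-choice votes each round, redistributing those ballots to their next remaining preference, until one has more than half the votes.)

Round 1: Denver 28, Boston 0, Chicago 24, Houston 16. Boston eliminated.
Round 2: Denver 28, Chicago 24, Houston 16. Houston eliminated.
Round 3: Denver 28, Chicago 40. Chicago has a majority (≥35).

Chicago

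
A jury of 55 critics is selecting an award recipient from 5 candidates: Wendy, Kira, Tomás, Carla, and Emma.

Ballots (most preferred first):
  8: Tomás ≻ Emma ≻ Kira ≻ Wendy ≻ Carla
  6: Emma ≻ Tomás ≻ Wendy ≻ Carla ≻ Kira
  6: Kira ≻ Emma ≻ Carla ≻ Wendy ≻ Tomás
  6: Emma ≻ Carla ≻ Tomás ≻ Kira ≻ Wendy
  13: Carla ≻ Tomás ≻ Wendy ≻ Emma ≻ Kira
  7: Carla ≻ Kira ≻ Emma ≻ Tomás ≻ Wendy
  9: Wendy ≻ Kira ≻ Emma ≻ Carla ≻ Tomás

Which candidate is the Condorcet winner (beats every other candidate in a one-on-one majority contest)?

Emma

Emma vs Wendy: 33–22
Emma vs Kira: 33–22
Emma vs Tomás: 34–21
Emma vs Carla: 35–20
Emma beats every other candidate.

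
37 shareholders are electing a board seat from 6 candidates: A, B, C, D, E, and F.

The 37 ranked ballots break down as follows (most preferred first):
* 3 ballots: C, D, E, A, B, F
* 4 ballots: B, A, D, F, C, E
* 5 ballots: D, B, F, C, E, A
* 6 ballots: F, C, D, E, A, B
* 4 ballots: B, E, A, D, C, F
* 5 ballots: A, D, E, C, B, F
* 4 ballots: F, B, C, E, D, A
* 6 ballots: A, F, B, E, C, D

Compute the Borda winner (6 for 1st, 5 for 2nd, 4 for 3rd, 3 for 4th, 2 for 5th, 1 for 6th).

B

A: 3×3 + 4×5 + 5×1 + 6×2 + 4×4 + 5×6 + 4×1 + 6×6 = 132
B: 3×2 + 4×6 + 5×5 + 6×1 + 4×6 + 5×2 + 4×5 + 6×4 = 139
C: 3×6 + 4×2 + 5×3 + 6×5 + 4×2 + 5×3 + 4×4 + 6×2 = 122
D: 3×5 + 4×4 + 5×6 + 6×4 + 4×3 + 5×5 + 4×2 + 6×1 = 136
E: 3×4 + 4×1 + 5×2 + 6×3 + 4×5 + 5×4 + 4×3 + 6×3 = 114
F: 3×1 + 4×3 + 5×4 + 6×6 + 4×1 + 5×1 + 4×6 + 6×5 = 134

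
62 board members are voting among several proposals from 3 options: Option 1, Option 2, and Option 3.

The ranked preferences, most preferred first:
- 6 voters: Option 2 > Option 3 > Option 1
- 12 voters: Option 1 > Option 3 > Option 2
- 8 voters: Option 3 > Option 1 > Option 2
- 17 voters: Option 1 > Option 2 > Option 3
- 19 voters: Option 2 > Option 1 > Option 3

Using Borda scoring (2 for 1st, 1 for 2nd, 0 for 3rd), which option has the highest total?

Option 1: 6×0 + 12×2 + 8×1 + 17×2 + 19×1 = 85
Option 2: 6×2 + 12×0 + 8×0 + 17×1 + 19×2 = 67
Option 3: 6×1 + 12×1 + 8×2 + 17×0 + 19×0 = 34

Option 1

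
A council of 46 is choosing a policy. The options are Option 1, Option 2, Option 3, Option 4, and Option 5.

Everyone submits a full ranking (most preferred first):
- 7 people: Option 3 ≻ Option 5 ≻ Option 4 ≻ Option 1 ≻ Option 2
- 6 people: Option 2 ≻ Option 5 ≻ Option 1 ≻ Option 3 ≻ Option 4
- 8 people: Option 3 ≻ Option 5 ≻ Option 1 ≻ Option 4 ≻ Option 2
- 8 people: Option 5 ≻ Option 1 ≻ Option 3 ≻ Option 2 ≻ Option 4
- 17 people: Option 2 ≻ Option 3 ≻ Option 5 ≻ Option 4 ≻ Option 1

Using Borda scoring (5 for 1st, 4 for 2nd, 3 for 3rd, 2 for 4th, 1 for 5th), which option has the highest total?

Option 1: 7×2 + 6×3 + 8×3 + 8×4 + 17×1 = 105
Option 2: 7×1 + 6×5 + 8×1 + 8×2 + 17×5 = 146
Option 3: 7×5 + 6×2 + 8×5 + 8×3 + 17×4 = 179
Option 4: 7×3 + 6×1 + 8×2 + 8×1 + 17×2 = 85
Option 5: 7×4 + 6×4 + 8×4 + 8×5 + 17×3 = 175

Option 3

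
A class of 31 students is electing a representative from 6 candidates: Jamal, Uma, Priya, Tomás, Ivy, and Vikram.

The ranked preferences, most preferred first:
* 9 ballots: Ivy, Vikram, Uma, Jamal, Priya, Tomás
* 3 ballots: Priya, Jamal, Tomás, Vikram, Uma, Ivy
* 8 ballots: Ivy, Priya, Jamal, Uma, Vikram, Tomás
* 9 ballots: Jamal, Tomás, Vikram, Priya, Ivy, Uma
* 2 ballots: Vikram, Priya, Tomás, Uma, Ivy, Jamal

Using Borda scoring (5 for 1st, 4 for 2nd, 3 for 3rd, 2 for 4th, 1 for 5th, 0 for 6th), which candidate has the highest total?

Jamal

Jamal: 9×2 + 3×4 + 8×3 + 9×5 + 2×0 = 99
Uma: 9×3 + 3×1 + 8×2 + 9×0 + 2×2 = 50
Priya: 9×1 + 3×5 + 8×4 + 9×2 + 2×4 = 82
Tomás: 9×0 + 3×3 + 8×0 + 9×4 + 2×3 = 51
Ivy: 9×5 + 3×0 + 8×5 + 9×1 + 2×1 = 96
Vikram: 9×4 + 3×2 + 8×1 + 9×3 + 2×5 = 87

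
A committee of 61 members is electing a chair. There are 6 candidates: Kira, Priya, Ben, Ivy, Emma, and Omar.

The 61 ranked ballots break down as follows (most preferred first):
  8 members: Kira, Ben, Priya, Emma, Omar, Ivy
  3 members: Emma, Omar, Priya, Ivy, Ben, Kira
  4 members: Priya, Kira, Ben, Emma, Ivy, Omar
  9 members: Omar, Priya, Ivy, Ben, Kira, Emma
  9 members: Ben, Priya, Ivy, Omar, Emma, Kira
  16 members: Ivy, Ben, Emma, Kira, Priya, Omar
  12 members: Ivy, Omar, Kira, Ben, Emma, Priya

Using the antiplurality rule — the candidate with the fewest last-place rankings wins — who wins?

Last-place votes: Kira 12, Priya 12, Ben 0, Ivy 8, Emma 9, Omar 20.

Ben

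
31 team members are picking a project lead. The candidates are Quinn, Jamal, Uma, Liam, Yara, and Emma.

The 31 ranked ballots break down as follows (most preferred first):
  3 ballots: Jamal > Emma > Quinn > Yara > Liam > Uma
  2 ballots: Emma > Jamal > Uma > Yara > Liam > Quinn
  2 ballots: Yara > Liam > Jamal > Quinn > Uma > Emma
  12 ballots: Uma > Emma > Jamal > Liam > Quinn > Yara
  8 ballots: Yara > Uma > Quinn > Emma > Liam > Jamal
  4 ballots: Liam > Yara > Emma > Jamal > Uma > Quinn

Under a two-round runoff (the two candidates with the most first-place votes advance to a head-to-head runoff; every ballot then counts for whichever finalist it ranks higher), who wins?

Yara

Round 1 first-place votes: Quinn 0, Jamal 3, Uma 12, Liam 4, Yara 10, Emma 2. Uma and Yara advance.
Runoff: Uma is ranked above Yara on 14 ballots, Yara above Uma on 17.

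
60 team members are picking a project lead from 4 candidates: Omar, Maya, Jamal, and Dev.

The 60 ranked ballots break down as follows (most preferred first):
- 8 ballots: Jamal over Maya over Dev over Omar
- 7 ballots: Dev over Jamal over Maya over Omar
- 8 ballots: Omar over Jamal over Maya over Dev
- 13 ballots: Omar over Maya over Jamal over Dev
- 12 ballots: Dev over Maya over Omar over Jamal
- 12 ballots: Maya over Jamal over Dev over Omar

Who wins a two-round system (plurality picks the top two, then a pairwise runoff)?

Dev

Round 1 first-place votes: Omar 21, Maya 12, Jamal 8, Dev 19. Omar and Dev advance.
Runoff: Omar is ranked above Dev on 21 ballots, Dev above Omar on 39.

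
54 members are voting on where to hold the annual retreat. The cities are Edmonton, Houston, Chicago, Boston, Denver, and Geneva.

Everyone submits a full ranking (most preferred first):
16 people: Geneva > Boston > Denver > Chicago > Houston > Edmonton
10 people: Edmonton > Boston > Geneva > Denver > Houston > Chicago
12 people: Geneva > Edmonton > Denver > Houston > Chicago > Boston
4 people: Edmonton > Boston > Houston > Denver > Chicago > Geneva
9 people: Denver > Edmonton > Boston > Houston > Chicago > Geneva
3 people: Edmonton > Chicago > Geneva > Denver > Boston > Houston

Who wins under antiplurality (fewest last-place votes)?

Denver

Last-place votes: Edmonton 16, Houston 3, Chicago 10, Boston 12, Denver 0, Geneva 13.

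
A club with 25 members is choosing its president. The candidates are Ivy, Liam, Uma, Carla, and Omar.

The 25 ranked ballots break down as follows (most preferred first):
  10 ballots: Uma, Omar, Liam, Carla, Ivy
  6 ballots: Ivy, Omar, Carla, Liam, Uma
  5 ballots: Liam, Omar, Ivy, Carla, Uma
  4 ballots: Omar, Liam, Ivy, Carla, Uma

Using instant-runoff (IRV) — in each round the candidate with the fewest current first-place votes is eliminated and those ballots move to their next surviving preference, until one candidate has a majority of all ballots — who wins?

Round 1: Ivy 6, Liam 5, Uma 10, Carla 0, Omar 4. Carla eliminated.
Round 2: Ivy 6, Liam 5, Uma 10, Omar 4. Omar eliminated.
Round 3: Ivy 6, Liam 9, Uma 10. Ivy eliminated.
Round 4: Liam 15, Uma 10. Liam has a majority (≥13).

Liam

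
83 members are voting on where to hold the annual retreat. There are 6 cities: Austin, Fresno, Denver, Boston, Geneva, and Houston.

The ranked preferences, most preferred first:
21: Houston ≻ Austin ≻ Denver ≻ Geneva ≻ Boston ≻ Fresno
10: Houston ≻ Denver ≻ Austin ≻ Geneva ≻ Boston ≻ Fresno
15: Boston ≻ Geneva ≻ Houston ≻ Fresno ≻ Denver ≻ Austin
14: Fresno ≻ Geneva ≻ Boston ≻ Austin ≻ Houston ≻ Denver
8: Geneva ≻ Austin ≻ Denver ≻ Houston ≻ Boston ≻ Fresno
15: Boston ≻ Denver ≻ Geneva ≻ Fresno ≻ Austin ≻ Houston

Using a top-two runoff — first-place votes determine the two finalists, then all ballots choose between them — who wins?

Round 1 first-place votes: Austin 0, Fresno 14, Denver 0, Boston 30, Geneva 8, Houston 31. Houston and Boston advance.
Runoff: Houston is ranked above Boston on 39 ballots, Boston above Houston on 44.

Boston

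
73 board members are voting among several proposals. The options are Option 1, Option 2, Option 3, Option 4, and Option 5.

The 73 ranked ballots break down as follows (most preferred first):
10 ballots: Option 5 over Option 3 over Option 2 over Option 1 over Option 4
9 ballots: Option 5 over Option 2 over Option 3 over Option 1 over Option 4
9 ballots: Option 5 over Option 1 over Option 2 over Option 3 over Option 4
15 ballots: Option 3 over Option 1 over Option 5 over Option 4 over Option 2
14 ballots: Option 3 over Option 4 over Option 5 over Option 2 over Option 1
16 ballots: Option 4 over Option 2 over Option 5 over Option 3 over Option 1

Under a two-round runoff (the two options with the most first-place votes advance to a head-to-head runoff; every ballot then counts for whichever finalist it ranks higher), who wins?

Round 1 first-place votes: Option 1 0, Option 2 0, Option 3 29, Option 4 16, Option 5 28. Option 3 and Option 5 advance.
Runoff: Option 3 is ranked above Option 5 on 29 ballots, Option 5 above Option 3 on 44.

Option 5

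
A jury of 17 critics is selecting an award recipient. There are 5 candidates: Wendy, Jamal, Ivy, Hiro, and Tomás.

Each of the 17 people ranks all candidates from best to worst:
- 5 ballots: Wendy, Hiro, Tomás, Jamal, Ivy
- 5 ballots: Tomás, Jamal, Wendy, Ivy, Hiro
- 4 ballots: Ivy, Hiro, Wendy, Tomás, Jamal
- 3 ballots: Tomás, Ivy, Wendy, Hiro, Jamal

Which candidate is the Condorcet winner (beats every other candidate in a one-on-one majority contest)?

Wendy

Wendy vs Jamal: 12–5
Wendy vs Ivy: 10–7
Wendy vs Hiro: 13–4
Wendy vs Tomás: 9–8
Wendy beats every other candidate.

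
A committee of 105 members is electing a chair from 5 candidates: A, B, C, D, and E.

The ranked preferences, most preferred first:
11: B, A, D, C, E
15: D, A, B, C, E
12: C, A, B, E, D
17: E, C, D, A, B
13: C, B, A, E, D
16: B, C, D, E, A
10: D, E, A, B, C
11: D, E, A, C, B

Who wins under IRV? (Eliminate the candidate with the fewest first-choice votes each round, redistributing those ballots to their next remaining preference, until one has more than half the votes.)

Round 1: A 0, B 27, C 25, D 36, E 17. A eliminated.
Round 2: B 27, C 25, D 36, E 17. E eliminated.
Round 3: B 27, C 42, D 36. B eliminated.
Round 4: C 58, D 47. C has a majority (≥53).

C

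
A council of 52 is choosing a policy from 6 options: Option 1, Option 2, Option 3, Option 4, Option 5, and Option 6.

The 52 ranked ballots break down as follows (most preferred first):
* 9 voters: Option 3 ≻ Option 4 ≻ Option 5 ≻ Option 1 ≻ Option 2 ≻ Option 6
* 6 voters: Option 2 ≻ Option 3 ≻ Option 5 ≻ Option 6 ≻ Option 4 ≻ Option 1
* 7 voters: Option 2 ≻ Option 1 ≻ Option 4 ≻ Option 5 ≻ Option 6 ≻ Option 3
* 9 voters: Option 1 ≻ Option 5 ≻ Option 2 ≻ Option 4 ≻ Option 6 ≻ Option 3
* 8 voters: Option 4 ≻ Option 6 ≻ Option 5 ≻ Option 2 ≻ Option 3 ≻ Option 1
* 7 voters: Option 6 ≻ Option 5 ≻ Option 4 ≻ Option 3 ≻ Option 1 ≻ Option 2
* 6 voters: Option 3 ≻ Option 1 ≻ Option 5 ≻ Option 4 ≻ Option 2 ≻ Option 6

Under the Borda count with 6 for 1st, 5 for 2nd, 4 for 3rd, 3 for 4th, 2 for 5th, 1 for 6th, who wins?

Option 5

Option 1: 9×3 + 6×1 + 7×5 + 9×6 + 8×1 + 7×2 + 6×5 = 174
Option 2: 9×2 + 6×6 + 7×6 + 9×4 + 8×3 + 7×1 + 6×2 = 175
Option 3: 9×6 + 6×5 + 7×1 + 9×1 + 8×2 + 7×3 + 6×6 = 173
Option 4: 9×5 + 6×2 + 7×4 + 9×3 + 8×6 + 7×4 + 6×3 = 206
Option 5: 9×4 + 6×4 + 7×3 + 9×5 + 8×4 + 7×5 + 6×4 = 217
Option 6: 9×1 + 6×3 + 7×2 + 9×2 + 8×5 + 7×6 + 6×1 = 147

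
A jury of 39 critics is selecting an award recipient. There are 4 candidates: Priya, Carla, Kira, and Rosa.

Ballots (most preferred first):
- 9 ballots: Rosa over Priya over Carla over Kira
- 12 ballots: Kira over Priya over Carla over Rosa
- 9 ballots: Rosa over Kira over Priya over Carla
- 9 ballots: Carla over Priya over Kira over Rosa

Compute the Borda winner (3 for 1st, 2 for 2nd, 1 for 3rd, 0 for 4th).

Priya: 9×2 + 12×2 + 9×1 + 9×2 = 69
Carla: 9×1 + 12×1 + 9×0 + 9×3 = 48
Kira: 9×0 + 12×3 + 9×2 + 9×1 = 63
Rosa: 9×3 + 12×0 + 9×3 + 9×0 = 54

Priya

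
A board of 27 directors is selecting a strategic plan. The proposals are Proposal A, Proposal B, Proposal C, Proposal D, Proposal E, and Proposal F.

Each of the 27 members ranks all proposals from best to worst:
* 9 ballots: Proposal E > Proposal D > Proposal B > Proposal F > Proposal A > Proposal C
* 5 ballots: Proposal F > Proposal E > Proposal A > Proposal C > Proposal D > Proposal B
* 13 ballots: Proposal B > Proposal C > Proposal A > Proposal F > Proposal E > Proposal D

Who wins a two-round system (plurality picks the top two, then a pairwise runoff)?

Round 1 first-place votes: Proposal A 0, Proposal B 13, Proposal C 0, Proposal D 0, Proposal E 9, Proposal F 5. Proposal B and Proposal E advance.
Runoff: Proposal B is ranked above Proposal E on 13 ballots, Proposal E above Proposal B on 14.

Proposal E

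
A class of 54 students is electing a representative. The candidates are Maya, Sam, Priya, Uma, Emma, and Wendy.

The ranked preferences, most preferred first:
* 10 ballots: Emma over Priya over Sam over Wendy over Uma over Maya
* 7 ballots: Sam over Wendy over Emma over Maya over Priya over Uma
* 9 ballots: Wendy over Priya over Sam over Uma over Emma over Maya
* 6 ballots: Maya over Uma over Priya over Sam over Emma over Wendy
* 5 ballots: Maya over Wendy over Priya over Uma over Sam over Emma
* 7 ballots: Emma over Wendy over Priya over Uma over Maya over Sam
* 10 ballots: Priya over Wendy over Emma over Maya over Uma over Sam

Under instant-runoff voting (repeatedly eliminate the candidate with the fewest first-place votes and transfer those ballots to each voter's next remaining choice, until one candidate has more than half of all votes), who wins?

Round 1: Maya 11, Sam 7, Priya 10, Uma 0, Emma 17, Wendy 9. Uma eliminated.
Round 2: Maya 11, Sam 7, Priya 10, Emma 17, Wendy 9. Sam eliminated.
Round 3: Maya 11, Priya 10, Emma 17, Wendy 16. Priya eliminated.
Round 4: Maya 11, Emma 17, Wendy 26. Maya eliminated.
Round 5: Emma 23, Wendy 31. Wendy has a majority (≥28).

Wendy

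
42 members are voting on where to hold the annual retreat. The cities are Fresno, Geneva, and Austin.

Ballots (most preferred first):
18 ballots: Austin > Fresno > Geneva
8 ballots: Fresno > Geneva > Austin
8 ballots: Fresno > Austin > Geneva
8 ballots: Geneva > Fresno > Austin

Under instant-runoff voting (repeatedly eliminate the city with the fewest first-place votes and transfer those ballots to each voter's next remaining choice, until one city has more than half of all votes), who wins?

Round 1: Fresno 16, Geneva 8, Austin 18. Geneva eliminated.
Round 2: Fresno 24, Austin 18. Fresno has a majority (≥22).

Fresno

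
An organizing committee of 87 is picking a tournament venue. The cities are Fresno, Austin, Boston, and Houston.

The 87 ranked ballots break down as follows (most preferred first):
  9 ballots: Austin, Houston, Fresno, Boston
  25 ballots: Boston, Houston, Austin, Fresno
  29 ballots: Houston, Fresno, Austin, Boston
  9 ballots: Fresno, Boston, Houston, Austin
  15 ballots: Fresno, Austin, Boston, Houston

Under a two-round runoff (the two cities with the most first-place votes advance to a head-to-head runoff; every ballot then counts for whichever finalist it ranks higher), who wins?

Boston

Round 1 first-place votes: Fresno 24, Austin 9, Boston 25, Houston 29. Houston and Boston advance.
Runoff: Houston is ranked above Boston on 38 ballots, Boston above Houston on 49.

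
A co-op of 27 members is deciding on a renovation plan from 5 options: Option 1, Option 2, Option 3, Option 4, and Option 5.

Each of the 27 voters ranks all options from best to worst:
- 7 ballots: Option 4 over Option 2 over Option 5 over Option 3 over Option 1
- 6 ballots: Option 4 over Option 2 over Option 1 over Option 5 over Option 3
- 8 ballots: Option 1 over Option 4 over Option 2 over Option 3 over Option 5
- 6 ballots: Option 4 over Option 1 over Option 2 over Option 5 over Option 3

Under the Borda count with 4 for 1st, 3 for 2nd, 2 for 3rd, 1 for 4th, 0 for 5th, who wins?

Option 4

Option 1: 7×0 + 6×2 + 8×4 + 6×3 = 62
Option 2: 7×3 + 6×3 + 8×2 + 6×2 = 67
Option 3: 7×1 + 6×0 + 8×1 + 6×0 = 15
Option 4: 7×4 + 6×4 + 8×3 + 6×4 = 100
Option 5: 7×2 + 6×1 + 8×0 + 6×1 = 26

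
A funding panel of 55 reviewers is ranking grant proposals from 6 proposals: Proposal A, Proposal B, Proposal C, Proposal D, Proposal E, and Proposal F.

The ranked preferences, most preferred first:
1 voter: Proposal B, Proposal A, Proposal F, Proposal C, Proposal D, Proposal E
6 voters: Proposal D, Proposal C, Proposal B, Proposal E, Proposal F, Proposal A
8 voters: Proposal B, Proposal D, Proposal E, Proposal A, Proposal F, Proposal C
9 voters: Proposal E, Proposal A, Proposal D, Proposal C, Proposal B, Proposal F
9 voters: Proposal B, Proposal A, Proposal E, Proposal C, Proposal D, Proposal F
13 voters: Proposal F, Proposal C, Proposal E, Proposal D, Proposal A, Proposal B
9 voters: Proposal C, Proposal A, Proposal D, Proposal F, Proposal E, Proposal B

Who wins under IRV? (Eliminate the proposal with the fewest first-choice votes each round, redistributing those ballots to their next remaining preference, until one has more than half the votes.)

Round 1: Proposal A 0, Proposal B 18, Proposal C 9, Proposal D 6, Proposal E 9, Proposal F 13. Proposal A eliminated.
Round 2: Proposal B 18, Proposal C 9, Proposal D 6, Proposal E 9, Proposal F 13. Proposal D eliminated.
Round 3: Proposal B 18, Proposal C 15, Proposal E 9, Proposal F 13. Proposal E eliminated.
Round 4: Proposal B 18, Proposal C 24, Proposal F 13. Proposal F eliminated.
Round 5: Proposal B 18, Proposal C 37. Proposal C has a majority (≥28).

Proposal C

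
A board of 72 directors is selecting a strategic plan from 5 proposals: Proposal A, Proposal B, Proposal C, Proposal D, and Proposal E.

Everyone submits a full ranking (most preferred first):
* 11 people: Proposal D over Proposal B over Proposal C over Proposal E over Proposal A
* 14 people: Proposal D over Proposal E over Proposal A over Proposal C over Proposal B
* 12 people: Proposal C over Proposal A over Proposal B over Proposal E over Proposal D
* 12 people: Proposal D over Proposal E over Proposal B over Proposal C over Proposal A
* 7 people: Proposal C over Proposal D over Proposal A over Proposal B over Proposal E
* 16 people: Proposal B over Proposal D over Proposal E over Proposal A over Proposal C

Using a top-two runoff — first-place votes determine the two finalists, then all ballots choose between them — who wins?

Proposal D

Round 1 first-place votes: Proposal A 0, Proposal B 16, Proposal C 19, Proposal D 37, Proposal E 0. Proposal D and Proposal C advance.
Runoff: Proposal D is ranked above Proposal C on 53 ballots, Proposal C above Proposal D on 19.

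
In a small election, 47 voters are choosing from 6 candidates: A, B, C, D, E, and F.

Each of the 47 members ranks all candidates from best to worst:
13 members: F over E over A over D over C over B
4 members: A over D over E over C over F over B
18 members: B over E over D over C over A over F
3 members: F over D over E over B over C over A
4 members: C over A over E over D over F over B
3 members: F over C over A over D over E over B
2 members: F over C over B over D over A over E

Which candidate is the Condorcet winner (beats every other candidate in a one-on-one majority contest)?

E vs A: 34–13
E vs B: 27–20
E vs C: 38–9
E vs D: 35–12
E vs F: 26–21
E beats every other candidate.

E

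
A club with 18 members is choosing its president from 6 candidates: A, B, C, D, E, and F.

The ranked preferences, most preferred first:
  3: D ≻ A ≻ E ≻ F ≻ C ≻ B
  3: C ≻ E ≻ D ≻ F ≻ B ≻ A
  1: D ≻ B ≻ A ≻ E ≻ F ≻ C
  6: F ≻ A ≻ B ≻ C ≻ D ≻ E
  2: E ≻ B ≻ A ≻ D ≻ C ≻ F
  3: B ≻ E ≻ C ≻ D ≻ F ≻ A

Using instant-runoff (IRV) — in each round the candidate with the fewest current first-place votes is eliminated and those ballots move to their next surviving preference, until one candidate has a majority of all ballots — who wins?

Round 1: A 0, B 3, C 3, D 4, E 2, F 6. A eliminated.
Round 2: B 3, C 3, D 4, E 2, F 6. E eliminated.
Round 3: B 5, C 3, D 4, F 6. C eliminated.
Round 4: B 5, D 7, F 6. B eliminated.
Round 5: D 12, F 6. D has a majority (≥10).

D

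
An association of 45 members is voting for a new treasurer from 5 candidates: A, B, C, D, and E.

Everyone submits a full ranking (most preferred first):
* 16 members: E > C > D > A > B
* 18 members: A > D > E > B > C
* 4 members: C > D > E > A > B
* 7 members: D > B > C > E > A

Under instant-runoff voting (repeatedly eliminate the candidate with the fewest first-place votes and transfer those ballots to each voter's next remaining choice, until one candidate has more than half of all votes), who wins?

E

Round 1: A 18, B 0, C 4, D 7, E 16. B eliminated.
Round 2: A 18, C 4, D 7, E 16. C eliminated.
Round 3: A 18, D 11, E 16. D eliminated.
Round 4: A 18, E 27. E has a majority (≥23).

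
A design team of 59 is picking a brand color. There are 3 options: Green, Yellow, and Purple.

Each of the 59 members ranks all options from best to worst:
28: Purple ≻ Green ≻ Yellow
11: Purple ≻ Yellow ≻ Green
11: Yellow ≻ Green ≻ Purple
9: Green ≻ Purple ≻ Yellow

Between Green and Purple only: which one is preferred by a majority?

Purple

Green is ranked above Purple on 20 ballots; Purple above Green on 39.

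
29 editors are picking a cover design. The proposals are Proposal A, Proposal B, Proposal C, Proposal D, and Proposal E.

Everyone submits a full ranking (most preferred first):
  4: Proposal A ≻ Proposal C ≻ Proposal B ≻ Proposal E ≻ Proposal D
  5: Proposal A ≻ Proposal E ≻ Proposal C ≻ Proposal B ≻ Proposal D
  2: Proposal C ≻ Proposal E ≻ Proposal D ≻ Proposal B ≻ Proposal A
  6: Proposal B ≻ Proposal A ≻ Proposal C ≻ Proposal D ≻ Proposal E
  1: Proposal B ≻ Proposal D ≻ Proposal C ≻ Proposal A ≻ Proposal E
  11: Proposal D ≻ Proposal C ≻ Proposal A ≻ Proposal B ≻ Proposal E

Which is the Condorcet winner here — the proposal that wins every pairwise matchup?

Proposal A vs Proposal B: 20–9
Proposal A vs Proposal C: 15–14
Proposal A vs Proposal D: 15–14
Proposal A vs Proposal E: 27–2
Proposal A beats every other proposal.

Proposal A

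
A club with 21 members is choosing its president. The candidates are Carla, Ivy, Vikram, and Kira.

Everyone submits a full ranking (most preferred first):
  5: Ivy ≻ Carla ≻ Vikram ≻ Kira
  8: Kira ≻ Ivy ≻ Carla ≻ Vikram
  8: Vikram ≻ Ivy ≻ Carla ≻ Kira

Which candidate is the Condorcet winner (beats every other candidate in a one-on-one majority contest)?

Ivy vs Carla: 21–0
Ivy vs Vikram: 13–8
Ivy vs Kira: 13–8
Ivy beats every other candidate.

Ivy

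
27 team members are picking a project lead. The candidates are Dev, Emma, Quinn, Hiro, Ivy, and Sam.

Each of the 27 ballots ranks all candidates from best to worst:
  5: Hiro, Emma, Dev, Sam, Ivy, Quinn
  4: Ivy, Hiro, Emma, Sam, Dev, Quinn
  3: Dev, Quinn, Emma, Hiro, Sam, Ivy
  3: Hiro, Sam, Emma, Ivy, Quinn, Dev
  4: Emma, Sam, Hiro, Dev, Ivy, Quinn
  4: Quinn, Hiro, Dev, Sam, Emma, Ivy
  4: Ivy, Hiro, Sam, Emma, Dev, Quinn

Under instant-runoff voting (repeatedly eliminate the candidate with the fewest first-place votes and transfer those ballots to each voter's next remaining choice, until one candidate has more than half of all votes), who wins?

Round 1: Dev 3, Emma 4, Quinn 4, Hiro 8, Ivy 8, Sam 0. Sam eliminated.
Round 2: Dev 3, Emma 4, Quinn 4, Hiro 8, Ivy 8. Dev eliminated.
Round 3: Emma 4, Quinn 7, Hiro 8, Ivy 8. Emma eliminated.
Round 4: Quinn 7, Hiro 12, Ivy 8. Quinn eliminated.
Round 5: Hiro 19, Ivy 8. Hiro has a majority (≥14).

Hiro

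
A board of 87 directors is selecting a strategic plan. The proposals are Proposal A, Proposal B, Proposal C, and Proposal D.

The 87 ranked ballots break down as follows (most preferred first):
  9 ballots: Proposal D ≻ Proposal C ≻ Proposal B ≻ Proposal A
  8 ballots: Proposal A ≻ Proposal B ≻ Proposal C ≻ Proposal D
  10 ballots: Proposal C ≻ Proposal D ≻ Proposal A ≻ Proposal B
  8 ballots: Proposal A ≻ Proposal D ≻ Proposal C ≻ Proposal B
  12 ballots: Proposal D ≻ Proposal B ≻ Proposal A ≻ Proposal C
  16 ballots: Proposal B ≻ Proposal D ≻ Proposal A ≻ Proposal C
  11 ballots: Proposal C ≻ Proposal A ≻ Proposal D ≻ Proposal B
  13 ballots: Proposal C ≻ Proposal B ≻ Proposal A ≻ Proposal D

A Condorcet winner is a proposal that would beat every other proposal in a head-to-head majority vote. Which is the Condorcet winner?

Proposal D vs Proposal A: 47–40
Proposal D vs Proposal B: 50–37
Proposal D vs Proposal C: 45–42
Proposal D beats every other proposal.

Proposal D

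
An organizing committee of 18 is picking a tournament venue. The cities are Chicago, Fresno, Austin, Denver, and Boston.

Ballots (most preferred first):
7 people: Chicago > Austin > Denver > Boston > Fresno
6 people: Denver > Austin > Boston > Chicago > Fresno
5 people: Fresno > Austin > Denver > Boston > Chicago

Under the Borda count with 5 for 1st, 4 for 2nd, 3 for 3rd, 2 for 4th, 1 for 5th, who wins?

Chicago: 7×5 + 6×2 + 5×1 = 52
Fresno: 7×1 + 6×1 + 5×5 = 38
Austin: 7×4 + 6×4 + 5×4 = 72
Denver: 7×3 + 6×5 + 5×3 = 66
Boston: 7×2 + 6×3 + 5×2 = 42

Austin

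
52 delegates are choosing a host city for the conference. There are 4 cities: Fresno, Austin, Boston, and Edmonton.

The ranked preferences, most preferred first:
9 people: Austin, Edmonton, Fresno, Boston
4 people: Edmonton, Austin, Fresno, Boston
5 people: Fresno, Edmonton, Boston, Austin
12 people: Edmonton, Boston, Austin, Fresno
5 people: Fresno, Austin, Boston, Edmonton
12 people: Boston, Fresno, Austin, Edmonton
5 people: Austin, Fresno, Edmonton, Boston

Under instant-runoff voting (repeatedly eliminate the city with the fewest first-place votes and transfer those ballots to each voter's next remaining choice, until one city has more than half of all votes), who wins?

Round 1: Fresno 10, Austin 14, Boston 12, Edmonton 16. Fresno eliminated.
Round 2: Austin 19, Boston 12, Edmonton 21. Boston eliminated.
Round 3: Austin 31, Edmonton 21. Austin has a majority (≥27).

Austin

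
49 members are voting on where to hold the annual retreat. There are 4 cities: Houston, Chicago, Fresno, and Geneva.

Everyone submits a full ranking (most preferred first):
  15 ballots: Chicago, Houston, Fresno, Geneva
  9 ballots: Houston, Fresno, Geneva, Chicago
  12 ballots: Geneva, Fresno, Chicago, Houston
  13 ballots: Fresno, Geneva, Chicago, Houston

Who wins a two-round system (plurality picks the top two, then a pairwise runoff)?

Round 1 first-place votes: Houston 9, Chicago 15, Fresno 13, Geneva 12. Chicago and Fresno advance.
Runoff: Chicago is ranked above Fresno on 15 ballots, Fresno above Chicago on 34.

Fresno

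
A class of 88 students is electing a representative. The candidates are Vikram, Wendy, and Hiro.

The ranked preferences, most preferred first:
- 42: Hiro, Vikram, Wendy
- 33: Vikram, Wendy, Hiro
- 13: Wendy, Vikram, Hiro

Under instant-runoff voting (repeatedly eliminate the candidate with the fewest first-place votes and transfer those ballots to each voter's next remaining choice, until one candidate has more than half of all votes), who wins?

Round 1: Vikram 33, Wendy 13, Hiro 42. Wendy eliminated.
Round 2: Vikram 46, Hiro 42. Vikram has a majority (≥45).

Vikram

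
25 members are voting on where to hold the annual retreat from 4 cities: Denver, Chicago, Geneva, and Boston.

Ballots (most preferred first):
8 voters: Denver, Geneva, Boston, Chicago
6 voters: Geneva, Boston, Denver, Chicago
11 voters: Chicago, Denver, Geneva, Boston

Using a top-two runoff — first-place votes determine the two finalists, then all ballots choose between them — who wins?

Round 1 first-place votes: Denver 8, Chicago 11, Geneva 6, Boston 0. Chicago and Denver advance.
Runoff: Chicago is ranked above Denver on 11 ballots, Denver above Chicago on 14.

Denver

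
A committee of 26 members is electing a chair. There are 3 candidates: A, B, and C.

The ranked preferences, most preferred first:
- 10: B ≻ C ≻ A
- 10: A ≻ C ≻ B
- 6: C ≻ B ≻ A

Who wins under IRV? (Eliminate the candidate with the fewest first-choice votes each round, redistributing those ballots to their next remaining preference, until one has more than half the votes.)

B

Round 1: A 10, B 10, C 6. C eliminated.
Round 2: A 10, B 16. B has a majority (≥14).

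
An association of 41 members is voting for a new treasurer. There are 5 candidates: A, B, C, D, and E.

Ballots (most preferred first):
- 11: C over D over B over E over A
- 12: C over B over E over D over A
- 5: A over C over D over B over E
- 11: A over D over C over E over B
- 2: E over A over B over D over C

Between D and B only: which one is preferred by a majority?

D is ranked above B on 27 ballots; B above D on 14.

D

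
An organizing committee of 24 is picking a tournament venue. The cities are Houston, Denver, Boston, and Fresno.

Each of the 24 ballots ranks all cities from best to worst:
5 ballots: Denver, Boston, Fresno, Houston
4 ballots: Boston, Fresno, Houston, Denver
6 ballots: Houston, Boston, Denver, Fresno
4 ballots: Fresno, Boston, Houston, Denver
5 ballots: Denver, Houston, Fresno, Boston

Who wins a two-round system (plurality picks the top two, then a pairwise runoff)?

Round 1 first-place votes: Houston 6, Denver 10, Boston 4, Fresno 4. Denver and Houston advance.
Runoff: Denver is ranked above Houston on 10 ballots, Houston above Denver on 14.

Houston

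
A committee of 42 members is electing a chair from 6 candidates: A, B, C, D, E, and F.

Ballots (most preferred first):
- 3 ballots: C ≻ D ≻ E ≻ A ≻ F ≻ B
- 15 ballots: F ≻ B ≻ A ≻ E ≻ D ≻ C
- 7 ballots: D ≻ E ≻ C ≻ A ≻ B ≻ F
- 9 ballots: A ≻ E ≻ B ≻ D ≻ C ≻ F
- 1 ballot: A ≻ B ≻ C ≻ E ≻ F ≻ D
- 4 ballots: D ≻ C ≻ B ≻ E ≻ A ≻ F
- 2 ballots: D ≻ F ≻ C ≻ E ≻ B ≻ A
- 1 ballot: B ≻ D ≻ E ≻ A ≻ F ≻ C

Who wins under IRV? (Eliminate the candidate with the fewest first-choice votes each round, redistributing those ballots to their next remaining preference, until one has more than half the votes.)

Round 1: A 10, B 1, C 3, D 13, E 0, F 15. E eliminated.
Round 2: A 10, B 1, C 3, D 13, F 15. B eliminated.
Round 3: A 10, C 3, D 14, F 15. C eliminated.
Round 4: A 10, D 17, F 15. A eliminated.
Round 5: D 26, F 16. D has a majority (≥22).

D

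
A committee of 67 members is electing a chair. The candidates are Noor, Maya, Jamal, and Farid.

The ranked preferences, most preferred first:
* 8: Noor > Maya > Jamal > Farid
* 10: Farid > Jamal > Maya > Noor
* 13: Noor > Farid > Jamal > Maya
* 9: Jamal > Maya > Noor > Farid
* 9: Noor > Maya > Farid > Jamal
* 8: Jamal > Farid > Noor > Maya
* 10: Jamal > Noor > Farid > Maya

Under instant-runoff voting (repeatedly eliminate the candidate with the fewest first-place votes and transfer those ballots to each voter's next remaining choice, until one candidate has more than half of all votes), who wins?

Round 1: Noor 30, Maya 0, Jamal 27, Farid 10. Maya eliminated.
Round 2: Noor 30, Jamal 27, Farid 10. Farid eliminated.
Round 3: Noor 30, Jamal 37. Jamal has a majority (≥34).

Jamal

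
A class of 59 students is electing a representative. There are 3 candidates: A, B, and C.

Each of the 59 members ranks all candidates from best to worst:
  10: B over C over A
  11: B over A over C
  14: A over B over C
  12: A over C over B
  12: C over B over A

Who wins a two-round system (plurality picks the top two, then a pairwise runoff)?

Round 1 first-place votes: A 26, B 21, C 12. A and B advance.
Runoff: A is ranked above B on 26 ballots, B above A on 33.

B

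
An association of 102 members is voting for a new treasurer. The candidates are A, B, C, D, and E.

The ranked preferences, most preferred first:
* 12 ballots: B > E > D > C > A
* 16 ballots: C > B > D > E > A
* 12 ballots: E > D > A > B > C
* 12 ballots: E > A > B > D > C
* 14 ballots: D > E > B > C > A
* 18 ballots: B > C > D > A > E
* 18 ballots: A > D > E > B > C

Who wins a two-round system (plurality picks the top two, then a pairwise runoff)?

E

Round 1 first-place votes: A 18, B 30, C 16, D 14, E 24. B and E advance.
Runoff: B is ranked above E on 46 ballots, E above B on 56.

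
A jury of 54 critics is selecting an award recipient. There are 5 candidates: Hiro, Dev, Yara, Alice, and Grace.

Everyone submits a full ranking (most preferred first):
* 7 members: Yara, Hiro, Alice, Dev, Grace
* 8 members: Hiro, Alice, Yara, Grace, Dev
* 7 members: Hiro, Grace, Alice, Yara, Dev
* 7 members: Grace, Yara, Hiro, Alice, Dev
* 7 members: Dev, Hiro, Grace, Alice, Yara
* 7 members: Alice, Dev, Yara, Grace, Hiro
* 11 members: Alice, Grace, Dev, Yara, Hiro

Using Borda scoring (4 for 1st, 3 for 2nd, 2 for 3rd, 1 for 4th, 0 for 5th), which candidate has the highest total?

Alice

Hiro: 7×3 + 8×4 + 7×4 + 7×2 + 7×3 + 7×0 + 11×0 = 116
Dev: 7×1 + 8×0 + 7×0 + 7×0 + 7×4 + 7×3 + 11×2 = 78
Yara: 7×4 + 8×2 + 7×1 + 7×3 + 7×0 + 7×2 + 11×1 = 97
Alice: 7×2 + 8×3 + 7×2 + 7×1 + 7×1 + 7×4 + 11×4 = 138
Grace: 7×0 + 8×1 + 7×3 + 7×4 + 7×2 + 7×1 + 11×3 = 111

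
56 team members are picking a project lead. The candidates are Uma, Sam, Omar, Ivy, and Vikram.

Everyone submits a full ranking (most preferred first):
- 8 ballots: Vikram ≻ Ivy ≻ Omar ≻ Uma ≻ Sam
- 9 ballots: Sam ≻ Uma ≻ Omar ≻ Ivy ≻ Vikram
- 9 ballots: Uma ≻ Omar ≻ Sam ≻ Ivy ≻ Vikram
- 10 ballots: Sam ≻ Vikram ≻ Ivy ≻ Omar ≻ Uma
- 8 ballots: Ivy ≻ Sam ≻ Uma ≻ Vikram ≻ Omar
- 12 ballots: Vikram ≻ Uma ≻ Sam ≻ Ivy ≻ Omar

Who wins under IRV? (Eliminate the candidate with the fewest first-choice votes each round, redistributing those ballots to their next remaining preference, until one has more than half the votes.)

Round 1: Uma 9, Sam 19, Omar 0, Ivy 8, Vikram 20. Omar eliminated.
Round 2: Uma 9, Sam 19, Ivy 8, Vikram 20. Ivy eliminated.
Round 3: Uma 9, Sam 27, Vikram 20. Uma eliminated.
Round 4: Sam 36, Vikram 20. Sam has a majority (≥29).

Sam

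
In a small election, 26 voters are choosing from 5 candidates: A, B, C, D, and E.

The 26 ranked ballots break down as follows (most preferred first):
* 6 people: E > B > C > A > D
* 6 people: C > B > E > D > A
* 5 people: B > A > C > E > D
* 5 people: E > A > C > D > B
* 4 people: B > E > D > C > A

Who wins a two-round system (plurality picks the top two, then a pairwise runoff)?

B

Round 1 first-place votes: A 0, B 9, C 6, D 0, E 11. E and B advance.
Runoff: E is ranked above B on 11 ballots, B above E on 15.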